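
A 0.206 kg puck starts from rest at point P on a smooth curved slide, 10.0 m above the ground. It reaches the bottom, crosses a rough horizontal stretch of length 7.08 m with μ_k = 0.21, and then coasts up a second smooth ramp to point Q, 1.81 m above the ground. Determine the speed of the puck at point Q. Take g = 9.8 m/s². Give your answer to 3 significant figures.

Energy at P: mgh₁ = (0.206)(9.8)(10.0) = 20.188 J
Friction loss: W_f = μ_k mg d = 3.002 J
At Q: ½mv² + mgh₂ = mgh₁ − W_f
½mv² = 20.188 − 3.002 − 3.6540 = 13.532 J
v = √(2 × 13.532/0.206) = 11.46 m/s

v = 11.5 m/s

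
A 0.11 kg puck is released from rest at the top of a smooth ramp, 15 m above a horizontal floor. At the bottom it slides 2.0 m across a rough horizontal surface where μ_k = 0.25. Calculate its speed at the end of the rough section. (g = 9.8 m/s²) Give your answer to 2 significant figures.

v = 17 m/s

Energy at the top = energy at the end + work done against friction:
mgh = ½mv² + μ_k m g d
W_f = μ_k mg d = (0.25)(0.11)(9.8)(2.0) = 0.5390 J
½mv² = mgh − W_f = 16.170 − 0.5390 = 15.631 J
v = √(2 × 15.631/0.11) = 16.86 m/s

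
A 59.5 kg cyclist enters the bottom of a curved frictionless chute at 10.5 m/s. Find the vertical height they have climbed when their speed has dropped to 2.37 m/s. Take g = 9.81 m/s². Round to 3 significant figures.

h = 5.33 m

Energy balance between the two points: ½mv₁² = ½mv₂² + mgh
h = (v₁² − v₂²)/(2g) = (10.5² − 2.37²)/(2 × 9.81) = 5.333 m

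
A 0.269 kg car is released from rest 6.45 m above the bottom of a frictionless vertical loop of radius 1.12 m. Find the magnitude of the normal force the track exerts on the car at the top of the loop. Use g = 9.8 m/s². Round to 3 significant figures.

Energy from release to top (height 2r): mgh = ½mv_top² + mg(2r)
v_top² = 2g(h − 2r) = 2(9.8)(6.45 − 2.240) = 82.516 m²/s²
At the top, both N and weight point toward the centre: N + mg = mv_top²/r
N = m(v_top²/r − g) = 0.269(82.516/1.12 − 9.8) = 17.18 N

N = 17.2 N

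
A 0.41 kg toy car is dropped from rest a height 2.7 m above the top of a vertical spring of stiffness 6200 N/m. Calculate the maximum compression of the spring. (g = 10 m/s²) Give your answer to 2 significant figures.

x = 0.060 m

Measuring PE from the top of the relaxed spring, at max compression the car has dropped H + x with zero KE, so:
mg(H + x) = ½kx²
½(6200)x² − (0.41)(10)x − (0.41)(10)(2.7) = 0
3100x² − 4.100x − 11.07 = 0
x = [4.100 + √(16.81 + 137268)]/(2 × 3100) = 0.06042 m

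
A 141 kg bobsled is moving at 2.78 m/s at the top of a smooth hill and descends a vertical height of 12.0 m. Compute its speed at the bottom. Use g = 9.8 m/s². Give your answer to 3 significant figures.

v = 15.6 m/s

Equating total energy at the two states: ½mv₀² + mgh = ½mv²
v² = v₀² + 2gh = (2.78)² + 2(9.8)(12.0) = 242.93
v = √242.93 = 15.59 m/s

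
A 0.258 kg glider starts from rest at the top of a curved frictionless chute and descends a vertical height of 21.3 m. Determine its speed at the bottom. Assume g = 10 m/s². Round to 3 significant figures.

Mechanical energy is conserved (no friction): mgh = ½mv²
v = √(2gh) = √(2 × 10 × 21.3) = √426.00 = 20.64 m/s

v = 20.6 m/s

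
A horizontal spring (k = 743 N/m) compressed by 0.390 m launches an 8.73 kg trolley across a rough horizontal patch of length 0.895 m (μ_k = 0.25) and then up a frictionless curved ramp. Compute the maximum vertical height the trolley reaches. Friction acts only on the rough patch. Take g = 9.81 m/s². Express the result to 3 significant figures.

Spring energy: E₀ = ½kx² = ½(743)(0.390)² = 56.505 J
Friction: W_f = μ_k mg d = (0.25)(8.73)(9.81)(0.895) = 19.16 J
Energy at base of ramp: E = 56.505 − 19.16 = 37.343 J
At max height all remaining energy is PE: mgh = E ⇒ h = E/(mg) = 37.343/(8.73 × 9.81) = 0.4360 m

h = 0.436 m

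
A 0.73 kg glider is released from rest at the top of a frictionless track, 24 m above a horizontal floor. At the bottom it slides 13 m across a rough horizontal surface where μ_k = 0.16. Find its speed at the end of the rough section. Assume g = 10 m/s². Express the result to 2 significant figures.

v = 21 m/s

Energy at the top = energy at the end + work done against friction:
mgh = ½mv² + μ_k m g d
W_f = μ_k mg d = (0.16)(0.73)(10)(13) = 15.18 J
½mv² = mgh − W_f = 175.20 − 15.18 = 160.02 J
v = √(2 × 160.02/0.73) = 20.94 m/s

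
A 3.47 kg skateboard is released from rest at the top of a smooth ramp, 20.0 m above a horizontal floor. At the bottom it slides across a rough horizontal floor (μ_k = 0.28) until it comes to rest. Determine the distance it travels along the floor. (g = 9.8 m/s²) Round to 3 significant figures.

Applying the work–energy principle:
At rest all PE has been dissipated by friction: mgh = μ_k m g d
d = h/μ_k = 20.0/0.28 = 71.43 m

d = 71.4 m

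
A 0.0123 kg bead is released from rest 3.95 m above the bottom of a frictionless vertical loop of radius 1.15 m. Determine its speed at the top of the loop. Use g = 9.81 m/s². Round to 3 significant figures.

v = 5.69 m/s

Energy conservation: mgh = ½mv_top² + mg(2r)
v_top² = 2g(h − 2r) = 2(9.81)(3.95 − 2.300) = 32.37
v_top = 5.690 m/s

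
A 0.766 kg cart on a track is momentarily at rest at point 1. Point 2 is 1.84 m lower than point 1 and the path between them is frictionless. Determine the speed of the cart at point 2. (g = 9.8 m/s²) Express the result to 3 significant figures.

Equating total energy at the two states: mgh = ½mv²
The mass cancels from both sides.
v = √(2gh) = √(2 × 9.8 × 1.84) = √36.064 = 6.005 m/s

v = 6.01 m/s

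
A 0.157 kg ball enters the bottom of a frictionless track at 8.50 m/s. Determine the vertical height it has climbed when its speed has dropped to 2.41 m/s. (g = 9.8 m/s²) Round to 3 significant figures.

Energy balance between the two points: ½mv₁² = ½mv₂² + mgh
h = (v₁² − v₂²)/(2g) = (8.50² − 2.41²)/(2 × 9.8) = 3.390 m

h = 3.39 m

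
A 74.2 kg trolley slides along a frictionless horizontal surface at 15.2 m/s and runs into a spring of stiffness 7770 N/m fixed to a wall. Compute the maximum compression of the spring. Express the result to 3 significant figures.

x = 1.49 m

All KE is stored as spring PE at maximum compression: ½mv² = ½kx²
x = v√(m/k) = 15.2 × √(74.2/7770) = 1.485 m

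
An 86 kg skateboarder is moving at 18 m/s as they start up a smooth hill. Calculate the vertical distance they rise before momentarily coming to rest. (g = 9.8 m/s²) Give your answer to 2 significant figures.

h = 17 m

By energy conservation, ½mv² = mgh
h = v²/(2g) = 18²/(2 × 9.8) = 16.53 m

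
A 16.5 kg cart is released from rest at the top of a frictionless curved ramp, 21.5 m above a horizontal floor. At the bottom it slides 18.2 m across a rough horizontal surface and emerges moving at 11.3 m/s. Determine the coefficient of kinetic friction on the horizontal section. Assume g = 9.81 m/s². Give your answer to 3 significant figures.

Applying the work–energy principle:
mgh = ½mv² + μ_k m g d
mgh = 3480.1 J; ½mv² = 1053.4 J
W_f = 3480.1 − 1053.4 = 2427 J
μ_k = W_f/(mg·d) = 2427/(161.9 × 18.2) = 0.8237

μ_k = 0.824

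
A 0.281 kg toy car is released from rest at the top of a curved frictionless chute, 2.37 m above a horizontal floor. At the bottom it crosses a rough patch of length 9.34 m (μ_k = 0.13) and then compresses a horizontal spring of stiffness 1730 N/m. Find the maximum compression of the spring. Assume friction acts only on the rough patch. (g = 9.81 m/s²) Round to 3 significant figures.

x = 0.0607 m

Initial energy: E₁ = mgh = (0.281)(9.81)(2.37) = 6.5332 J
Friction removes W_f = μ_k mg d = (0.13)(0.281)(9.81)(9.34) = 3.347 J
Energy reaching the spring: E = 6.5332 − 3.347 = 3.1861 J
At max compression ½kx² = E ⇒ x = √(2E/k) = √(2 × 3.1861/1730) = 0.06069 m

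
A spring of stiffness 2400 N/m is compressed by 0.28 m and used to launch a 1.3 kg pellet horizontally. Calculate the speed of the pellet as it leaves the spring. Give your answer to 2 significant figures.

The pellet leaves the spring when the spring is at natural length, so ½kx² = ½mv²
v = x√(k/m) = 0.28 × √(2400/1.3) = 12.03 m/s

v = 12 m/s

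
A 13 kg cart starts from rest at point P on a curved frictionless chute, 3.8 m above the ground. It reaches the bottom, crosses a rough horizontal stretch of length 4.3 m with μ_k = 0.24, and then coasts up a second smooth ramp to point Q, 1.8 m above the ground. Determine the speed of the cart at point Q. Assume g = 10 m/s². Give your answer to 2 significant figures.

v = 4.4 m/s

Energy at P: mgh₁ = (13)(10)(3.8) = 494.00 J
Friction loss: W_f = μ_k mg d = 134.2 J
At Q: ½mv² + mgh₂ = mgh₁ − W_f
½mv² = 494.00 − 134.2 − 234.00 = 125.84 J
v = √(2 × 125.84/13) = 4.400 m/s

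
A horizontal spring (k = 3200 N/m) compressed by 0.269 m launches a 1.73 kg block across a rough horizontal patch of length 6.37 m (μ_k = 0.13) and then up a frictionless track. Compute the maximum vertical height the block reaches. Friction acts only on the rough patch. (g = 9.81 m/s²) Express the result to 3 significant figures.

Spring energy: E₀ = ½kx² = ½(3200)(0.269)² = 115.78 J
Friction: W_f = μ_k mg d = (0.13)(1.73)(9.81)(6.37) = 14.05 J
Energy at base of ramp: E = 115.78 − 14.05 = 101.72 J
At max height all remaining energy is PE: mgh = E ⇒ h = E/(mg) = 101.72/(1.73 × 9.81) = 5.994 m

h = 5.99 m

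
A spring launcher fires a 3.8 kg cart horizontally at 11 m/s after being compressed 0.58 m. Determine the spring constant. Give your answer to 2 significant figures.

k = 1400 N/m

Spring PE at full compression equals KE at release: ½kx² = ½mv²
k = mv²/x² = (3.8)(11)²/(0.58)² = 1367 N/m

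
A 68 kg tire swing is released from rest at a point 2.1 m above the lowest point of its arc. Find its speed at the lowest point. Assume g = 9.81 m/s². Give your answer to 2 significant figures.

v = 6.4 m/s

By conservation of mechanical energy, mgh = ½mv²
v = √(2gh) = √(2 × 9.81 × 2.1) = √41.202 = 6.419 m/s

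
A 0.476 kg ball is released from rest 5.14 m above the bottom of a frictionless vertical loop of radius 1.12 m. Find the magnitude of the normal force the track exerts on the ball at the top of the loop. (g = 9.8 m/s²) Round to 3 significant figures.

Energy from release to top (height 2r): mgh = ½mv_top² + mg(2r)
v_top² = 2g(h − 2r) = 2(9.8)(5.14 − 2.240) = 56.840 m²/s²
At the top, both N and weight point toward the centre: N + mg = mv_top²/r
N = m(v_top²/r − g) = 0.476(56.840/1.12 − 9.8) = 19.49 N

N = 19.5 N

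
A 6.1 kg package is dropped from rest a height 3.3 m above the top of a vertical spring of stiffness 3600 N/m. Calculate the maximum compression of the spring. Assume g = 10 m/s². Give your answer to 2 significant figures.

x = 0.35 m

Take the reference level at the top of the uncompressed spring. At max compression the package has fallen H + x and is momentarily at rest:
mg(H + x) = ½kx²
½(3600)x² − (6.1)(10)x − (6.1)(10)(3.3) = 0
1800x² − 61.00x − 201.3 = 0
x = [61.00 + √(3721 + 1.4494e+06)]/(2 × 1800) = 0.3518 m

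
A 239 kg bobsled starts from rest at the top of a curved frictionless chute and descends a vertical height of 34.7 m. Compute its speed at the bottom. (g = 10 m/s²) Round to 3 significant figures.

v = 26.3 m/s

Mechanical energy is conserved (no friction): mgh = ½mv²
v = √(2gh) = √(2 × 10 × 34.7) = √694.00 = 26.34 m/s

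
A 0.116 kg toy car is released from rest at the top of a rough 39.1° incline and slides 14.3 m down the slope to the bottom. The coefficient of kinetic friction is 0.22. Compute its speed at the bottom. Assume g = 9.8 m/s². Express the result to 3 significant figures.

v = 11.4 m/s

Energy: mgh = ½mv² + W_f, with h = L sinθ and W_f = μ_k (mg cosθ) L
mgh = mgL sinθ = (0.116)(9.8)(14.3)sin39.1° = 10.252 J
W_f = μ_k mg cosθ · L = (0.22)(0.116)(9.8)cos39.1°·14.3 = 2.775 J
½mv² = 10.252 − 2.775 = 7.4770 J
v = √(2 × 7.4770/0.116) = 11.35 m/s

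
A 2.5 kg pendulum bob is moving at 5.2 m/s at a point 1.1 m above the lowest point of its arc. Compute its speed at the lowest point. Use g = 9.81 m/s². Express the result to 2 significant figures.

Energy conservation between the two points: ½mv₀² + mgh = ½mv²
The mass cancels from both sides.
v² = v₀² + 2gh = (5.2)² + 2(9.81)(1.1) = 48.622
v = √48.622 = 6.973 m/s

v = 7.0 m/s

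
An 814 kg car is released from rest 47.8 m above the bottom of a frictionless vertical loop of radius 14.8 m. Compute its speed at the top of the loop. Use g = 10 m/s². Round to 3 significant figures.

v = 19.1 m/s

Energy conservation: mgh = ½mv_top² + mg(2r)
v_top² = 2g(h − 2r) = 2(10)(47.8 − 29.60) = 364.0
v_top = 19.08 m/s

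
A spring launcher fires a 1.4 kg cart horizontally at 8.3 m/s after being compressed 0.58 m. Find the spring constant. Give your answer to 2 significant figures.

Spring PE at full compression equals KE at release: ½kx² = ½mv²
k = mv²/x² = (1.4)(8.3)²/(0.58)² = 286.7 N/m

k = 290 N/m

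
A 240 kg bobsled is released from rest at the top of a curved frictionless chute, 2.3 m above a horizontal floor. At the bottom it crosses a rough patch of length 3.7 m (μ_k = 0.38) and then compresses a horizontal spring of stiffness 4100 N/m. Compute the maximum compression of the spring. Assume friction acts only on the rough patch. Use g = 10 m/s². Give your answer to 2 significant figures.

x = 1.0 m

Initial energy: E₁ = mgh = (240)(10)(2.3) = 5520.0 J
Friction removes W_f = μ_k mg d = (0.38)(240)(10)(3.7) = 3374 J
Energy reaching the spring: E = 5520.0 − 3374 = 2145.6 J
At max compression ½kx² = E ⇒ x = √(2E/k) = √(2 × 2145.6/4100) = 1.023 m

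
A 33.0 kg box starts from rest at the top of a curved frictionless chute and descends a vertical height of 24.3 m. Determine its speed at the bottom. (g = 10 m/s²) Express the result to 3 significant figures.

v = 22.0 m/s

By conservation of mechanical energy, mgh = ½mv²
The mass cancels from both sides.
v = √(2gh) = √(2 × 10 × 24.3) = √486.00 = 22.05 m/s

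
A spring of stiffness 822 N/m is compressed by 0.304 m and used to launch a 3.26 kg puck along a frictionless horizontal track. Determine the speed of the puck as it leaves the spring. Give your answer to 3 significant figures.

Spring PE converts entirely to kinetic energy: ½kx² = ½mv²
v = x√(k/m) = 0.304 × √(822/3.26) = 4.827 m/s

v = 4.83 m/s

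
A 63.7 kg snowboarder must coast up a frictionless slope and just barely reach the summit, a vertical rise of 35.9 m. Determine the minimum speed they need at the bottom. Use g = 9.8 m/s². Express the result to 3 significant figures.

At the top they are momentarily at rest, so all KE converts to PE: ½mv² = mgh
v = √(2gh) = √(2 × 9.8 × 35.9) = 26.53 m/s

v = 26.5 m/s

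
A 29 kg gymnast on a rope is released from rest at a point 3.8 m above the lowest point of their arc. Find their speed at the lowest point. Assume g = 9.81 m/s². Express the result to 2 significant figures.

v = 8.6 m/s

Equating total energy at the two states: mgh = ½mv²
v = √(2gh) = √(2 × 9.81 × 3.8) = √74.556 = 8.635 m/s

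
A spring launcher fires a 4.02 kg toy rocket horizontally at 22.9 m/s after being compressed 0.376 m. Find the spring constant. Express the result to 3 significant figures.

k = 14900 N/m

½kx² = ½mv²
k = mv²/x² = (4.02)(22.9)²/(0.376)² = 14911 N/m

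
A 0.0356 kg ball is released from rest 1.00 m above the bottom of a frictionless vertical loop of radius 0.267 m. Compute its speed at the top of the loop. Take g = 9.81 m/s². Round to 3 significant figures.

Energy conservation: mgh = ½mv_top² + mg(2r)
v_top² = 2g(h − 2r) = 2(9.81)(1.00 − 0.5340) = 9.143
v_top = 3.024 m/s

v = 3.02 m/s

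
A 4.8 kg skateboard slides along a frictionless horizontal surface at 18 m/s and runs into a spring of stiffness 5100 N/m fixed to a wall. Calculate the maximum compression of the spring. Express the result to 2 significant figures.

All KE is stored as spring PE at maximum compression: ½mv² = ½kx²
x = v√(m/k) = 18 × √(4.8/5100) = 0.5522 m

x = 0.55 m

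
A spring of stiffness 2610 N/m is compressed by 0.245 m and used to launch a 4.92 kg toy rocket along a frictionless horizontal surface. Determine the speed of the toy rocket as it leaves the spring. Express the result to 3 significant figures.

The toy rocket leaves the spring when the spring is at natural length, so ½kx² = ½mv²
v = x√(k/m) = 0.245 × √(2610/4.92) = 5.643 m/s

v = 5.64 m/s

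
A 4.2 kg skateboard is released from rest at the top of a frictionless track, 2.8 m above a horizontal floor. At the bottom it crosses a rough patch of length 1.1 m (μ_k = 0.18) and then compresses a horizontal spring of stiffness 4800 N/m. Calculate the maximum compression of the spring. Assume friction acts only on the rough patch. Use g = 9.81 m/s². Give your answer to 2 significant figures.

x = 0.21 m

Initial energy: E₁ = mgh = (4.2)(9.81)(2.8) = 115.37 J
Friction removes W_f = μ_k mg d = (0.18)(4.2)(9.81)(1.1) = 8.158 J
Energy reaching the spring: E = 115.37 − 8.158 = 107.21 J
At max compression ½kx² = E ⇒ x = √(2E/k) = √(2 × 107.21/4800) = 0.2114 m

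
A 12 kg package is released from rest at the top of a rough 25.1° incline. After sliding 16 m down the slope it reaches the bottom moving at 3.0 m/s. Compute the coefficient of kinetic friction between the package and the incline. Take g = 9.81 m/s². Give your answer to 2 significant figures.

mgh = ½mv² + μ_k (mg cosθ) L, with h = L sinθ
mgL sinθ = 798.99 J; ½mv² = 54.000 J
W_f = 798.99 − 54.000 = 745.0 J
μ_k = W_f/(mg cosθ · L) = 745.0/(106.6 × 16) = 0.4368

μ_k = 0.44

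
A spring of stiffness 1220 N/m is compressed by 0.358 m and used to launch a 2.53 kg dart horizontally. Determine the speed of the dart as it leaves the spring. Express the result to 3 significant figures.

Spring PE converts entirely to kinetic energy: ½kx² = ½mv²
v = x√(k/m) = 0.358 × √(1220/2.53) = 7.861 m/s

v = 7.86 m/s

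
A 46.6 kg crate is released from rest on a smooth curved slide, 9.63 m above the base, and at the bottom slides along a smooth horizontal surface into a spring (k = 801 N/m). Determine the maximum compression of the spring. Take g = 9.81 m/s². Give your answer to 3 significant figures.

x = 3.32 m

At max compression the crate is momentarily at rest: mgh = ½kx²
x = √(2mgh/k) = √(2 × 46.6 × 9.81 × 9.63 / 801) = 3.315 m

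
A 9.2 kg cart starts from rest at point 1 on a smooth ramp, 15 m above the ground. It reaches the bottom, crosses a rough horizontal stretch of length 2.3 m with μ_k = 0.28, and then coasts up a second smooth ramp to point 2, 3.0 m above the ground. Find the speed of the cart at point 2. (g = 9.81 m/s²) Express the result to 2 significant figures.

v = 15 m/s

Energy at 1: mgh₁ = (9.2)(9.81)(15) = 1353.8 J
Friction loss: W_f = μ_k mg d = 58.12 J
At 2: ½mv² + mgh₂ = mgh₁ − W_f
½mv² = 1353.8 − 58.12 − 270.76 = 1024.9 J
v = √(2 × 1024.9/9.2) = 14.93 m/s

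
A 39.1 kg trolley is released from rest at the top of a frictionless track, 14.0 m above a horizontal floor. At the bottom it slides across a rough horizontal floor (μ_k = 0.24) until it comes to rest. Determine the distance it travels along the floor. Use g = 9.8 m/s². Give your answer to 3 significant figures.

d = 58.3 m

Energy bookkeeping (friction removes W_f = μ_k N d):
At rest all PE has been dissipated by friction: mgh = μ_k m g d
d = h/μ_k = 14.0/0.24 = 58.33 m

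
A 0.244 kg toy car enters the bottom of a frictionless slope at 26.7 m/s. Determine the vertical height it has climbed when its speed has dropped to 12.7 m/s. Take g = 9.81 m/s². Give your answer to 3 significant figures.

Energy balance between the two points: ½mv₁² = ½mv₂² + mgh
h = (v₁² − v₂²)/(2g) = (26.7² − 12.7²)/(2 × 9.81) = 28.11 m

h = 28.1 m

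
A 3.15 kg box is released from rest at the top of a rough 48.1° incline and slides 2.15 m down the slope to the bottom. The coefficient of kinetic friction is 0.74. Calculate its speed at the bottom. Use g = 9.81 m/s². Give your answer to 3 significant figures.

v = 3.25 m/s

Taking the bottom as reference, mgh = ½mv² + μ_k N L with h = L sinθ, N = mg cosθ:
mgh = mgL sinθ = (3.15)(9.81)(2.15)sin48.1° = 49.451 J
W_f = μ_k mg cosθ · L = (0.74)(3.15)(9.81)cos48.1°·2.15 = 32.83 J
½mv² = 49.451 − 32.83 = 16.617 J
v = √(2 × 16.617/3.15) = 3.248 m/s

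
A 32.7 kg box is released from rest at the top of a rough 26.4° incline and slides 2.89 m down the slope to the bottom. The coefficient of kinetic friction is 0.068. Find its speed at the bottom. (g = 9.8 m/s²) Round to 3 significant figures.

v = 4.66 m/s

Work–energy: mg(L sinθ) − μ_k(mg cosθ)L = ½mv²
mgh = mgL sinθ = (32.7)(9.8)(2.89)sin26.4° = 411.79 J
W_f = μ_k mg cosθ · L = (0.068)(32.7)(9.8)cos26.4°·2.89 = 56.41 J
½mv² = 411.79 − 56.41 = 355.38 J
v = √(2 × 355.38/32.7) = 4.662 m/s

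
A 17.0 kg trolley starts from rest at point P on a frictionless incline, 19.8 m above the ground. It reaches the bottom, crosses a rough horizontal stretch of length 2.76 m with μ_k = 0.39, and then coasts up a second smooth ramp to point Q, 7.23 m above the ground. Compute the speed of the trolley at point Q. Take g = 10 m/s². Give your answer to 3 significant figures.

Energy at P: mgh₁ = (17.0)(10)(19.8) = 3366.0 J
Friction loss: W_f = μ_k mg d = 183.0 J
At Q: ½mv² + mgh₂ = mgh₁ − W_f
½mv² = 3366.0 − 183.0 − 1229.1 = 1953.9 J
v = √(2 × 1953.9/17.0) = 15.16 m/s

v = 15.2 m/s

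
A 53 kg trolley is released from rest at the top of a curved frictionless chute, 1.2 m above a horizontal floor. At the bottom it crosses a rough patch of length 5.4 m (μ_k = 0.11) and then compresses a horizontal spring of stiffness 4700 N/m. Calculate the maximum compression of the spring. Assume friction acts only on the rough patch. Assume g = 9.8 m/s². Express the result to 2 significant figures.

Initial energy: E₁ = mgh = (53)(9.8)(1.2) = 623.28 J
Friction removes W_f = μ_k mg d = (0.11)(53)(9.8)(5.4) = 308.5 J
Energy reaching the spring: E = 623.28 − 308.5 = 314.76 J
At max compression ½kx² = E ⇒ x = √(2E/k) = √(2 × 314.76/4700) = 0.3660 m

x = 0.37 m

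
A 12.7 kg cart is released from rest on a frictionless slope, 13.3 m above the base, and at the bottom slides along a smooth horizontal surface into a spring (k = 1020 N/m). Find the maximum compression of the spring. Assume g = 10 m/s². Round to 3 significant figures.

x = 1.82 m

Energy conservation (no friction) from release to max compression: mgh = ½kx²
x = √(2mgh/k) = √(2 × 12.7 × 10 × 13.3 / 1020) = 1.820 m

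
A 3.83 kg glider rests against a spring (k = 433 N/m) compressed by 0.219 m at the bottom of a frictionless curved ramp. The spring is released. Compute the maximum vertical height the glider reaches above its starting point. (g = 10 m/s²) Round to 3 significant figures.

h = 0.271 m

Energy conservation from release to the highest point: ½kx² = mgh
h = kx²/(2mg) = (433)(0.219)²/(2 × 3.83 × 10) = 0.2711 m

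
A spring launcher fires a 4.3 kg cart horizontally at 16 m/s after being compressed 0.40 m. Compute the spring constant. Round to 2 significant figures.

k = 6900 N/m

Spring PE at full compression equals KE at release: ½kx² = ½mv²
k = mv²/x² = (4.3)(16)²/(0.40)² = 6880 N/m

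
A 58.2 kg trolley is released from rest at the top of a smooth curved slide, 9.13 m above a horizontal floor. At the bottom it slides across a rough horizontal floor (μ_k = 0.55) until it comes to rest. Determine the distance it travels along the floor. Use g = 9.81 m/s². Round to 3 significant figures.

d = 16.6 m

Energy bookkeeping (friction removes W_f = μ_k N d):
At rest all PE has been dissipated by friction: mgh = μ_k m g d
d = h/μ_k = 9.13/0.55 = 16.60 m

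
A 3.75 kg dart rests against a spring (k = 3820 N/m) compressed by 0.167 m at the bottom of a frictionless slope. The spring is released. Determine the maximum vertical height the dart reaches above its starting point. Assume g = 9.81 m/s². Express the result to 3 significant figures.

h = 1.45 m

All spring PE becomes gravitational PE at the highest point: ½kx² = mgh
h = kx²/(2mg) = (3820)(0.167)²/(2 × 3.75 × 9.81) = 1.448 m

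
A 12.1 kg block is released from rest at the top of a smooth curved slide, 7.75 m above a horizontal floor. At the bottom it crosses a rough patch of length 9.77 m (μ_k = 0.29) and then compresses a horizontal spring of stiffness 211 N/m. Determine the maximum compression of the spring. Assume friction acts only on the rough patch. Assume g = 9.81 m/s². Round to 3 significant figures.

Initial energy: E₁ = mgh = (12.1)(9.81)(7.75) = 919.93 J
Friction removes W_f = μ_k mg d = (0.29)(12.1)(9.81)(9.77) = 336.3 J
Energy reaching the spring: E = 919.93 − 336.3 = 583.62 J
At max compression ½kx² = E ⇒ x = √(2E/k) = √(2 × 583.62/211) = 2.352 m

x = 2.35 m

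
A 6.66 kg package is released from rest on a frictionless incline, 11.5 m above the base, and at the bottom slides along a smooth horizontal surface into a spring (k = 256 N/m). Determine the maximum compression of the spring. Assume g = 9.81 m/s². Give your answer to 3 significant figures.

At max compression the package is momentarily at rest: mgh = ½kx²
x = √(2mgh/k) = √(2 × 6.66 × 9.81 × 11.5 / 256) = 2.423 m

x = 2.42 m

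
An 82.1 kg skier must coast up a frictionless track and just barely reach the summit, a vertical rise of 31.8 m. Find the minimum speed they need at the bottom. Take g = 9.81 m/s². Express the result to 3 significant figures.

v = 25.0 m/s

At the top they are momentarily at rest, so all KE converts to PE: ½mv² = mgh
v = √(2gh) = √(2 × 9.81 × 31.8) = 24.98 m/s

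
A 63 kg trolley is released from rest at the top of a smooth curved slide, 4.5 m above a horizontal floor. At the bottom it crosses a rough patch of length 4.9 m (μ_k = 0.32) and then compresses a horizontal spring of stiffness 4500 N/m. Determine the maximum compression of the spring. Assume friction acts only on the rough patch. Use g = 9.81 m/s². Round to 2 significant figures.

Initial energy: E₁ = mgh = (63)(9.81)(4.5) = 2781.1 J
Friction removes W_f = μ_k mg d = (0.32)(63)(9.81)(4.9) = 969.1 J
Energy reaching the spring: E = 2781.1 − 969.1 = 1812.1 J
At max compression ½kx² = E ⇒ x = √(2E/k) = √(2 × 1812.1/4500) = 0.8974 m

x = 0.90 m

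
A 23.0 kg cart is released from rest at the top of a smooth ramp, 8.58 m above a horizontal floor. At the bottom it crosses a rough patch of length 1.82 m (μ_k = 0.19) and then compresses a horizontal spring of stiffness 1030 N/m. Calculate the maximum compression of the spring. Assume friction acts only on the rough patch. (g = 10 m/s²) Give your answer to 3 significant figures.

Initial energy: E₁ = mgh = (23.0)(10)(8.58) = 1973.4 J
Friction removes W_f = μ_k mg d = (0.19)(23.0)(10)(1.82) = 79.53 J
Energy reaching the spring: E = 1973.4 − 79.53 = 1893.9 J
At max compression ½kx² = E ⇒ x = √(2E/k) = √(2 × 1893.9/1030) = 1.918 m

x = 1.92 m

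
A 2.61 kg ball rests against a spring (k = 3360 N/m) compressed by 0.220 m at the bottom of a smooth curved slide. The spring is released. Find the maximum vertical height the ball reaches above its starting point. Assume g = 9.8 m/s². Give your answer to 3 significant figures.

h = 3.18 m

At maximum height the ball is at rest, so ½kx² = mgh
h = kx²/(2mg) = (3360)(0.220)²/(2 × 2.61 × 9.8) = 3.179 m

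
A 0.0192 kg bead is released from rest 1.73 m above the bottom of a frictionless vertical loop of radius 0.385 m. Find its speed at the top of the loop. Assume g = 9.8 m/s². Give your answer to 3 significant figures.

v = 4.34 m/s

Energy conservation: mgh = ½mv_top² + mg(2r)
v_top² = 2g(h − 2r) = 2(9.8)(1.73 − 0.7700) = 18.82
v_top = 4.338 m/s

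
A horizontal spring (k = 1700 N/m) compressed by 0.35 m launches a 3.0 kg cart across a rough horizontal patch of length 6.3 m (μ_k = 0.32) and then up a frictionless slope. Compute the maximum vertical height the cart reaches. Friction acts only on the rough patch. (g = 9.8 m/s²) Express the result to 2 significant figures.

Spring energy: E₀ = ½kx² = ½(1700)(0.35)² = 104.12 J
Friction: W_f = μ_k mg d = (0.32)(3.0)(9.8)(6.3) = 59.27 J
Energy at base of ramp: E = 104.12 − 59.27 = 44.855 J
At max height all remaining energy is PE: mgh = E ⇒ h = E/(mg) = 44.855/(3.0 × 9.8) = 1.526 m

h = 1.5 m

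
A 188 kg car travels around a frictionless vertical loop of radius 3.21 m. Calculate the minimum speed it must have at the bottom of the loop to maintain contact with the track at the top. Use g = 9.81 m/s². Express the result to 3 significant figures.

v = 12.5 m/s

At the top: mg = mv_top²/r ⇒ v_top² = gr = 31.49 m²/s²
Energy from bottom to top (height 2r): ½mv_bot² = ½mv_top² + mg(2r)
v_bot² = gr + 4gr = 5gr = 157.5
v_bot = √(5gr) = 12.55 m/s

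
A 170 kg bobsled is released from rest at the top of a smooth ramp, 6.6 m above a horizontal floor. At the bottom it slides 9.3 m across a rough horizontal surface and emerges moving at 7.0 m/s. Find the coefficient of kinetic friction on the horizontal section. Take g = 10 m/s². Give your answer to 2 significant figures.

μ_k = 0.45

Energy bookkeeping (friction removes W_f = μ_k N d):
mgh = ½mv² + μ_k m g d
mgh = 11220 J; ½mv² = 4165.0 J
W_f = 11220 − 4165.0 = 7055 J
μ_k = W_f/(mg·d) = 7055/(1700 × 9.3) = 0.4462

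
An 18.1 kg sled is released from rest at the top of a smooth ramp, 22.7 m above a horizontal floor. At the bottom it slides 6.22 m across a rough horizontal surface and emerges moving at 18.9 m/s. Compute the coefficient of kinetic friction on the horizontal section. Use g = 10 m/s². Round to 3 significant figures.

μ_k = 0.778

Energy bookkeeping (friction removes W_f = μ_k N d):
mgh = ½mv² + μ_k m g d
mgh = 4108.7 J; ½mv² = 3232.8 J
W_f = 4108.7 − 3232.8 = 875.9 J
μ_k = W_f/(mg·d) = 875.9/(181.0 × 6.22) = 0.7781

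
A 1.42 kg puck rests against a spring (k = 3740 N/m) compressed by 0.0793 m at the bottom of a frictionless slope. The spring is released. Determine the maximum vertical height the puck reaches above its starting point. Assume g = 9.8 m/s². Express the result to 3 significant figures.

All spring PE becomes gravitational PE at the highest point: ½kx² = mgh
h = kx²/(2mg) = (3740)(0.0793)²/(2 × 1.42 × 9.8) = 0.8450 m

h = 0.845 m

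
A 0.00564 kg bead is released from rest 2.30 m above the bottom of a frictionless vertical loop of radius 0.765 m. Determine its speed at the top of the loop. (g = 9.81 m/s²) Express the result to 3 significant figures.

Energy conservation: mgh = ½mv_top² + mg(2r)
v_top² = 2g(h − 2r) = 2(9.81)(2.30 − 1.530) = 15.11
v_top = 3.887 m/s

v = 3.89 m/s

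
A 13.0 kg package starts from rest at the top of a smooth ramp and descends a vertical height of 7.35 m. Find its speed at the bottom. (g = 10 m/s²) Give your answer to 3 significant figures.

Mechanical energy is conserved (no friction): mgh = ½mv²
v = √(2gh) = √(2 × 10 × 7.35) = √147.00 = 12.12 m/s

v = 12.1 m/s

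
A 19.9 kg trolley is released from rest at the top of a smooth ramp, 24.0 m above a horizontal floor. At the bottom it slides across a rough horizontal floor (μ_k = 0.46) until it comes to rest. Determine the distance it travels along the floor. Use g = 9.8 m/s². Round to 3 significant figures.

d = 52.2 m

Applying the work–energy principle:
At rest all PE has been dissipated by friction: mgh = μ_k m g d
d = h/μ_k = 24.0/0.46 = 52.17 m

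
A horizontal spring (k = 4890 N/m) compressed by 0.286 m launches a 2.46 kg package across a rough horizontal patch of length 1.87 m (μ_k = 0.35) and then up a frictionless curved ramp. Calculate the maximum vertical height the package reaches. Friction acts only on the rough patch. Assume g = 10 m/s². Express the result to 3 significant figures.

h = 7.48 m

Spring energy: E₀ = ½kx² = ½(4890)(0.286)² = 199.99 J
Friction: W_f = μ_k mg d = (0.35)(2.46)(10)(1.87) = 16.10 J
Energy at base of ramp: E = 199.99 − 16.10 = 183.89 J
At max height all remaining energy is PE: mgh = E ⇒ h = E/(mg) = 183.89/(2.46 × 10) = 7.475 m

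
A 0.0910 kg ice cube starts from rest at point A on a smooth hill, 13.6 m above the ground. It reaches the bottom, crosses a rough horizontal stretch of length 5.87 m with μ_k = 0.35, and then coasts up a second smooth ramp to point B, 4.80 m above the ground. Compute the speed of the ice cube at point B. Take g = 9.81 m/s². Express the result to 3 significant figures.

v = 11.5 m/s

Energy at A: mgh₁ = (0.0910)(9.81)(13.6) = 12.141 J
Friction loss: W_f = μ_k mg d = 1.834 J
At B: ½mv² + mgh₂ = mgh₁ − W_f
½mv² = 12.141 − 1.834 − 4.2850 = 6.0218 J
v = √(2 × 6.0218/0.0910) = 11.50 m/s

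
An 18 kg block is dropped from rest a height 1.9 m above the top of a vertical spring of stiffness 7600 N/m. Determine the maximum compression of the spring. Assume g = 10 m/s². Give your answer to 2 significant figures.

Take the reference level at the top of the uncompressed spring. At max compression the block has fallen H + x and is momentarily at rest:
mg(H + x) = ½kx²
½(7600)x² − (18)(10)x − (18)(10)(1.9) = 0
3800x² − 180.0x − 342.0 = 0
x = [180.0 + √(32400 + 5.1984e+06)]/(2 × 3800) = 0.3246 m

x = 0.32 m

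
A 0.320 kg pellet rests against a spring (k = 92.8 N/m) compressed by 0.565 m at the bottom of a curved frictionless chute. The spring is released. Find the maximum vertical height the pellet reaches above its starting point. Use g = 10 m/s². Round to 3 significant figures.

h = 4.63 m

At maximum height the pellet is at rest, so ½kx² = mgh
h = kx²/(2mg) = (92.8)(0.565)²/(2 × 0.320 × 10) = 4.629 m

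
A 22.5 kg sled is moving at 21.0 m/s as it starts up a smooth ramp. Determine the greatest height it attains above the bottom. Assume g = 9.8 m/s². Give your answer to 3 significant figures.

By energy conservation, ½mv² = mgh
h = v²/(2g) = 21.0²/(2 × 9.8) = 22.50 m

h = 22.5 m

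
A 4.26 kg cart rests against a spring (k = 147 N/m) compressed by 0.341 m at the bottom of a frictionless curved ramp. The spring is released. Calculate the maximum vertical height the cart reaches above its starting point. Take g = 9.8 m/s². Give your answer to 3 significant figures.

h = 0.205 m

Energy conservation from release to the highest point: ½kx² = mgh
h = kx²/(2mg) = (147)(0.341)²/(2 × 4.26 × 9.8) = 0.2047 m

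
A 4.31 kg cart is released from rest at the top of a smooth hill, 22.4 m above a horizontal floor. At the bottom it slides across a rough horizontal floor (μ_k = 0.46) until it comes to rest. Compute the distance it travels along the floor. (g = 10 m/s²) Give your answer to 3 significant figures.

Applying the work–energy principle:
At rest all PE has been dissipated by friction: mgh = μ_k m g d
d = h/μ_k = 22.4/0.46 = 48.70 m

d = 48.7 m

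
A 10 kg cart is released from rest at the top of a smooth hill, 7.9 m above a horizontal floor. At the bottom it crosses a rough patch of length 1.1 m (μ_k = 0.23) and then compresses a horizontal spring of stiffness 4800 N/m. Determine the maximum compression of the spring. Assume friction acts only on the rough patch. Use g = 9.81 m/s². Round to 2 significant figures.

Initial energy: E₁ = mgh = (10)(9.81)(7.9) = 774.99 J
Friction removes W_f = μ_k mg d = (0.23)(10)(9.81)(1.1) = 24.82 J
Energy reaching the spring: E = 774.99 − 24.82 = 750.17 J
At max compression ½kx² = E ⇒ x = √(2E/k) = √(2 × 750.17/4800) = 0.5591 m

x = 0.56 m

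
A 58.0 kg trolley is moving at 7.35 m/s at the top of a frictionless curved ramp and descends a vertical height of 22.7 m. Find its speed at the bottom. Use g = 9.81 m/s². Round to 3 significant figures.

v = 22.3 m/s

Energy conservation between the two points: ½mv₀² + mgh = ½mv²
v² = v₀² + 2gh = (7.35)² + 2(9.81)(22.7) = 499.40
v = √499.40 = 22.35 m/s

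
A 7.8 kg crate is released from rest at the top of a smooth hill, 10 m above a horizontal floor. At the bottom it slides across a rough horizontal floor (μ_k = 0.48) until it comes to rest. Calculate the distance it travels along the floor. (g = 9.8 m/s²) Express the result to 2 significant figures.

Applying the work–energy principle:
At rest all PE has been dissipated by friction: mgh = μ_k m g d
d = h/μ_k = 10/0.48 = 20.83 m

d = 21 m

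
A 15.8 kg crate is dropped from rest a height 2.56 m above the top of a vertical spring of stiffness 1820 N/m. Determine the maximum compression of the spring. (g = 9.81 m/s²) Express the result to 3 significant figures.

Measuring PE from the top of the relaxed spring, at max compression the crate has dropped H + x with zero KE, so:
mg(H + x) = ½kx²
½(1820)x² − (15.8)(9.81)x − (15.8)(9.81)(2.56) = 0
910.0x² − 155.0x − 396.8 = 0
x = [155.0 + √(24024 + 1.4443e+06)]/(2 × 910.0) = 0.7510 m

x = 0.751 m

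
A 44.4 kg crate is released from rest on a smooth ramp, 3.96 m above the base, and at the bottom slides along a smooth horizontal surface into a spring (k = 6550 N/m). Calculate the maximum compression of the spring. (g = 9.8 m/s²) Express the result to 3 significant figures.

x = 0.725 m

Gravitational PE at the top equals spring PE at max compression: mgh = ½kx²
x = √(2mgh/k) = √(2 × 44.4 × 9.8 × 3.96 / 6550) = 0.7253 m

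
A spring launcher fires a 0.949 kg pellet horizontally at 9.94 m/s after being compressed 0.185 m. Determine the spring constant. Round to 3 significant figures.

Spring PE at full compression equals KE at release: ½kx² = ½mv²
k = mv²/x² = (0.949)(9.94)²/(0.185)² = 2740 N/m

k = 2740 N/m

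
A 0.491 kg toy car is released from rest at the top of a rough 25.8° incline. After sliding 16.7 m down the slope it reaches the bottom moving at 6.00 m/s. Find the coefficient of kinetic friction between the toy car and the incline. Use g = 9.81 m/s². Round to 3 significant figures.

Energy balance down the incline: mg L sinθ − ½mv² = μ_k (mg cosθ) L
mgL sinθ = 35.010 J; ½mv² = 8.8380 J
W_f = 35.010 − 8.8380 = 26.17 J
μ_k = W_f/(mg cosθ · L) = 26.17/(4.337 × 16.7) = 0.3614

μ_k = 0.361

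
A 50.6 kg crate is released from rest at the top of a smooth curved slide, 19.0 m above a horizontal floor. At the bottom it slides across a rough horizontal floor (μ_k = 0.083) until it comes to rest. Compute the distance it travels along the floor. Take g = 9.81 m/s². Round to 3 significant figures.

Energy bookkeeping (friction removes W_f = μ_k N d):
At rest all PE has been dissipated by friction: mgh = μ_k m g d
d = h/μ_k = 19.0/0.083 = 228.9 m

d = 229 m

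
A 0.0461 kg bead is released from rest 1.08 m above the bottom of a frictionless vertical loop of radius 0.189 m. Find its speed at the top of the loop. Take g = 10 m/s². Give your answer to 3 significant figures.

Energy conservation: mgh = ½mv_top² + mg(2r)
v_top² = 2g(h − 2r) = 2(10)(1.08 − 0.3780) = 14.04
v_top = 3.747 m/s

v = 3.75 m/s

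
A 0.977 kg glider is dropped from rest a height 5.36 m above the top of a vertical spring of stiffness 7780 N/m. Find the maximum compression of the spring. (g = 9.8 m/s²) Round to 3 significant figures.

Let x be the compression. The total drop is H + x, and the glider is instantaneously at rest at max compression, so energy conservation gives:
mg(H + x) = ½kx²
½(7780)x² − (0.977)(9.8)x − (0.977)(9.8)(5.36) = 0
3890x² − 9.575x − 51.32 = 0
x = [9.575 + √(91.67 + 798537)]/(2 × 3890) = 0.1161 m

x = 0.116 m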